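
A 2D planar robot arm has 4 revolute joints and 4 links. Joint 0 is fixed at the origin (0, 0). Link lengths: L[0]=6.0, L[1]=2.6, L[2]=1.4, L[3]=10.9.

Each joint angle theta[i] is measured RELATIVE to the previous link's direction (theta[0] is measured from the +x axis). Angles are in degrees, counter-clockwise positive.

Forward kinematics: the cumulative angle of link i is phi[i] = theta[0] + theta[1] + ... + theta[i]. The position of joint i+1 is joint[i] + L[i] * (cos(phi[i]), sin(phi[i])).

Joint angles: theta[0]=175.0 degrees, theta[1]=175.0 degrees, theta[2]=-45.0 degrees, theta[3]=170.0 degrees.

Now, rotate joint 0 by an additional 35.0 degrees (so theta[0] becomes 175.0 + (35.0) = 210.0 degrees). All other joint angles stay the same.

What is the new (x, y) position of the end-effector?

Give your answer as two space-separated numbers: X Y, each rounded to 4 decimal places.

Answer: -10.9639 3.0700

Derivation:
joint[0] = (0.0000, 0.0000)  (base)
link 0: phi[0] = 210 = 210 deg
  cos(210 deg) = -0.8660, sin(210 deg) = -0.5000
  joint[1] = (0.0000, 0.0000) + 6 * (-0.8660, -0.5000) = (0.0000 + -5.1962, 0.0000 + -3.0000) = (-5.1962, -3.0000)
link 1: phi[1] = 210 + 175 = 385 deg
  cos(385 deg) = 0.9063, sin(385 deg) = 0.4226
  joint[2] = (-5.1962, -3.0000) + 2.6 * (0.9063, 0.4226) = (-5.1962 + 2.3564, -3.0000 + 1.0988) = (-2.8398, -1.9012)
link 2: phi[2] = 210 + 175 + -45 = 340 deg
  cos(340 deg) = 0.9397, sin(340 deg) = -0.3420
  joint[3] = (-2.8398, -1.9012) + 1.4 * (0.9397, -0.3420) = (-2.8398 + 1.3156, -1.9012 + -0.4788) = (-1.5242, -2.3800)
link 3: phi[3] = 210 + 175 + -45 + 170 = 510 deg
  cos(510 deg) = -0.8660, sin(510 deg) = 0.5000
  joint[4] = (-1.5242, -2.3800) + 10.9 * (-0.8660, 0.5000) = (-1.5242 + -9.4397, -2.3800 + 5.4500) = (-10.9639, 3.0700)
End effector: (-10.9639, 3.0700)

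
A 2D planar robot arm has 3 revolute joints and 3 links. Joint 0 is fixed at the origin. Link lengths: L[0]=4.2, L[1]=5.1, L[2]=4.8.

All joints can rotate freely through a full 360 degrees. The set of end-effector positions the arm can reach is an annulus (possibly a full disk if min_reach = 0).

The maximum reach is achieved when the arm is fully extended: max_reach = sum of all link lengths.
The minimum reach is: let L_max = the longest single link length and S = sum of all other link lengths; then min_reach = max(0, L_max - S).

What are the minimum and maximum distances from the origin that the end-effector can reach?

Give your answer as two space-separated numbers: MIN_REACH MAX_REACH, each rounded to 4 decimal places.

Answer: 0.0000 14.1000

Derivation:
Link lengths: [4.2, 5.1, 4.8]
max_reach = 4.2 + 5.1 + 4.8 = 14.1
L_max = max([4.2, 5.1, 4.8]) = 5.1
S (sum of others) = 14.1 - 5.1 = 9
min_reach = max(0, 5.1 - 9) = max(0, -3.9) = 0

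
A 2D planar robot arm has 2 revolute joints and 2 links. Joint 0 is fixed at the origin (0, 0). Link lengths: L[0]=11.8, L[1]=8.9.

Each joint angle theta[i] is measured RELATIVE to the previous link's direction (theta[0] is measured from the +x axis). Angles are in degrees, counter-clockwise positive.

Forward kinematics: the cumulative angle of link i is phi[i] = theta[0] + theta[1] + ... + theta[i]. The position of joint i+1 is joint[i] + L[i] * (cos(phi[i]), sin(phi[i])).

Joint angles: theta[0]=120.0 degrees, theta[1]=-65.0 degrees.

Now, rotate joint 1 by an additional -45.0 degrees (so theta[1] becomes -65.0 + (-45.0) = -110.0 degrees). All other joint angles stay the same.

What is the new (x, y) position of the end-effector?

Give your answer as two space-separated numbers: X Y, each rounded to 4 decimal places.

joint[0] = (0.0000, 0.0000)  (base)
link 0: phi[0] = 120 = 120 deg
  cos(120 deg) = -0.5000, sin(120 deg) = 0.8660
  joint[1] = (0.0000, 0.0000) + 11.8 * (-0.5000, 0.8660) = (0.0000 + -5.9000, 0.0000 + 10.2191) = (-5.9000, 10.2191)
link 1: phi[1] = 120 + -110 = 10 deg
  cos(10 deg) = 0.9848, sin(10 deg) = 0.1736
  joint[2] = (-5.9000, 10.2191) + 8.9 * (0.9848, 0.1736) = (-5.9000 + 8.7648, 10.2191 + 1.5455) = (2.8648, 11.7646)
End effector: (2.8648, 11.7646)

Answer: 2.8648 11.7646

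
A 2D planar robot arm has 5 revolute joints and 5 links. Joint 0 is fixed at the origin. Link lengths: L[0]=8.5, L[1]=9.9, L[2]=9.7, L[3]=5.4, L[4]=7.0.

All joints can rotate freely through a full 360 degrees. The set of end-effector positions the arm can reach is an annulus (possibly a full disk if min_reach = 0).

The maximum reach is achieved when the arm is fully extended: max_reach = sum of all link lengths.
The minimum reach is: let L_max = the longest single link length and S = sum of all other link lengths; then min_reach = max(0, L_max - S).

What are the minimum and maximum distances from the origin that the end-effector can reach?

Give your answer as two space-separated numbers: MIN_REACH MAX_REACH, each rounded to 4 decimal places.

Answer: 0.0000 40.5000

Derivation:
Link lengths: [8.5, 9.9, 9.7, 5.4, 7.0]
max_reach = 8.5 + 9.9 + 9.7 + 5.4 + 7 = 40.5
L_max = max([8.5, 9.9, 9.7, 5.4, 7.0]) = 9.9
S (sum of others) = 40.5 - 9.9 = 30.6
min_reach = max(0, 9.9 - 30.6) = max(0, -20.7) = 0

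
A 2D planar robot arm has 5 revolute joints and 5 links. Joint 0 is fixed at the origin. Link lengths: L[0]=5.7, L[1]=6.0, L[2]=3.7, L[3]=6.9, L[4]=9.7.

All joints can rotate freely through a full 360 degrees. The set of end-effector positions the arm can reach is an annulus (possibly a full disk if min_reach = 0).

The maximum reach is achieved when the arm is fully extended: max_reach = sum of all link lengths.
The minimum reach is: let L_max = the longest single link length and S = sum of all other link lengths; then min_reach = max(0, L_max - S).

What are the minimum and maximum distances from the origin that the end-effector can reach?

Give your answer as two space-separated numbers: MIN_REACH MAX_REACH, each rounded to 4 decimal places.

Answer: 0.0000 32.0000

Derivation:
Link lengths: [5.7, 6.0, 3.7, 6.9, 9.7]
max_reach = 5.7 + 6 + 3.7 + 6.9 + 9.7 = 32
L_max = max([5.7, 6.0, 3.7, 6.9, 9.7]) = 9.7
S (sum of others) = 32 - 9.7 = 22.3
min_reach = max(0, 9.7 - 22.3) = max(0, -12.6) = 0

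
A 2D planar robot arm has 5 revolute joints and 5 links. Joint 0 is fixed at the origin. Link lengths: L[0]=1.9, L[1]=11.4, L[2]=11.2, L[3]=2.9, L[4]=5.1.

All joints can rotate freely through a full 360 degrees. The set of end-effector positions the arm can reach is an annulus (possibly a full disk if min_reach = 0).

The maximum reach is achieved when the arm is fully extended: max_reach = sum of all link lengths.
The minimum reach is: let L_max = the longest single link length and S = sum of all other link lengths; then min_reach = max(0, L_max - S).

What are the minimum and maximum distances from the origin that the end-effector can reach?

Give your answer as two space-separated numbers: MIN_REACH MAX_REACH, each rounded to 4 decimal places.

Link lengths: [1.9, 11.4, 11.2, 2.9, 5.1]
max_reach = 1.9 + 11.4 + 11.2 + 2.9 + 5.1 = 32.5
L_max = max([1.9, 11.4, 11.2, 2.9, 5.1]) = 11.4
S (sum of others) = 32.5 - 11.4 = 21.1
min_reach = max(0, 11.4 - 21.1) = max(0, -9.7) = 0

Answer: 0.0000 32.5000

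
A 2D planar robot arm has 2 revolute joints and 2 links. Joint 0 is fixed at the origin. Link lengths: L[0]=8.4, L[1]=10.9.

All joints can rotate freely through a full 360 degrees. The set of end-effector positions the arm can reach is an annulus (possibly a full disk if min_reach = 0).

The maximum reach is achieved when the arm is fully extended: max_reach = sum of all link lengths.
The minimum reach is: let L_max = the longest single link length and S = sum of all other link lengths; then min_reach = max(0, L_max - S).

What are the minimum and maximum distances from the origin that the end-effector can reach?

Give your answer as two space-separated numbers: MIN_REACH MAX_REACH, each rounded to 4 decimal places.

Answer: 2.5000 19.3000

Derivation:
Link lengths: [8.4, 10.9]
max_reach = 8.4 + 10.9 = 19.3
L_max = max([8.4, 10.9]) = 10.9
S (sum of others) = 19.3 - 10.9 = 8.4
min_reach = max(0, 10.9 - 8.4) = max(0, 2.5) = 2.5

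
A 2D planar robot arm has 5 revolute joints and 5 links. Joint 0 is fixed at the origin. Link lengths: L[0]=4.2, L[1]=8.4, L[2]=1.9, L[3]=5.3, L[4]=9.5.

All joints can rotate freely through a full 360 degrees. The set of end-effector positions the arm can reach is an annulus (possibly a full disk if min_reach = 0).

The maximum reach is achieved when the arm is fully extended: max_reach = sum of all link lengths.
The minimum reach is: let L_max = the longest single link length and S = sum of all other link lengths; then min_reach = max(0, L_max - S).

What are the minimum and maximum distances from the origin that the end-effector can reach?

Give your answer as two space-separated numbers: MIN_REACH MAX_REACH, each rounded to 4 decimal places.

Answer: 0.0000 29.3000

Derivation:
Link lengths: [4.2, 8.4, 1.9, 5.3, 9.5]
max_reach = 4.2 + 8.4 + 1.9 + 5.3 + 9.5 = 29.3
L_max = max([4.2, 8.4, 1.9, 5.3, 9.5]) = 9.5
S (sum of others) = 29.3 - 9.5 = 19.8
min_reach = max(0, 9.5 - 19.8) = max(0, -10.3) = 0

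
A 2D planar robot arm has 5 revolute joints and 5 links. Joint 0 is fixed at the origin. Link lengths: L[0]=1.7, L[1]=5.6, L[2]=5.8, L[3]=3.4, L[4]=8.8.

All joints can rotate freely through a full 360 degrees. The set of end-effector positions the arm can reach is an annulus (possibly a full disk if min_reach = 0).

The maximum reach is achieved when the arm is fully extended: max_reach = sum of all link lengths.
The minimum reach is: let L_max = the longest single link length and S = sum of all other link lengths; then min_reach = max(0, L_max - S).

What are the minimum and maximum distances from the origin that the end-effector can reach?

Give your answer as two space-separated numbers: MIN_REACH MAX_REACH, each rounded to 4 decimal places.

Link lengths: [1.7, 5.6, 5.8, 3.4, 8.8]
max_reach = 1.7 + 5.6 + 5.8 + 3.4 + 8.8 = 25.3
L_max = max([1.7, 5.6, 5.8, 3.4, 8.8]) = 8.8
S (sum of others) = 25.3 - 8.8 = 16.5
min_reach = max(0, 8.8 - 16.5) = max(0, -7.7) = 0

Answer: 0.0000 25.3000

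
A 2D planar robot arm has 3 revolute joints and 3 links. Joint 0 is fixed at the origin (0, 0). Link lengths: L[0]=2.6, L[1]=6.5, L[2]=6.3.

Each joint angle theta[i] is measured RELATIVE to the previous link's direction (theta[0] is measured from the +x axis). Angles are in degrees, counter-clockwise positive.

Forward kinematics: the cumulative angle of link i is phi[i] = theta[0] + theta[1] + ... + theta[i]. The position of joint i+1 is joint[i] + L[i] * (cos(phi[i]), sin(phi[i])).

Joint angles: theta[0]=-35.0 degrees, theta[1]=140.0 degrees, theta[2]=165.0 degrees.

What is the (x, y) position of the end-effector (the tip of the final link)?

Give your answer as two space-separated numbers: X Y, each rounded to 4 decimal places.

joint[0] = (0.0000, 0.0000)  (base)
link 0: phi[0] = -35 = -35 deg
  cos(-35 deg) = 0.8192, sin(-35 deg) = -0.5736
  joint[1] = (0.0000, 0.0000) + 2.6 * (0.8192, -0.5736) = (0.0000 + 2.1298, 0.0000 + -1.4913) = (2.1298, -1.4913)
link 1: phi[1] = -35 + 140 = 105 deg
  cos(105 deg) = -0.2588, sin(105 deg) = 0.9659
  joint[2] = (2.1298, -1.4913) + 6.5 * (-0.2588, 0.9659) = (2.1298 + -1.6823, -1.4913 + 6.2785) = (0.4475, 4.7872)
link 2: phi[2] = -35 + 140 + 165 = 270 deg
  cos(270 deg) = -0.0000, sin(270 deg) = -1.0000
  joint[3] = (0.4475, 4.7872) + 6.3 * (-0.0000, -1.0000) = (0.4475 + -0.0000, 4.7872 + -6.3000) = (0.4475, -1.5128)
End effector: (0.4475, -1.5128)

Answer: 0.4475 -1.5128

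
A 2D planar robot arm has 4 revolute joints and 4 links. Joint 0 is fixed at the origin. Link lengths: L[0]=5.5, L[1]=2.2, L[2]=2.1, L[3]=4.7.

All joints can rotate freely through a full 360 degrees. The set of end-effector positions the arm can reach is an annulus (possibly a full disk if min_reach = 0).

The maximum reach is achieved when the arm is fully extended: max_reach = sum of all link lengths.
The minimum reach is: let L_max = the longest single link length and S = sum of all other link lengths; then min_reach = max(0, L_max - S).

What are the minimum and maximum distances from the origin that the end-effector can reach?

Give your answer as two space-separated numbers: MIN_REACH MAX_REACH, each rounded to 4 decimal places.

Link lengths: [5.5, 2.2, 2.1, 4.7]
max_reach = 5.5 + 2.2 + 2.1 + 4.7 = 14.5
L_max = max([5.5, 2.2, 2.1, 4.7]) = 5.5
S (sum of others) = 14.5 - 5.5 = 9
min_reach = max(0, 5.5 - 9) = max(0, -3.5) = 0

Answer: 0.0000 14.5000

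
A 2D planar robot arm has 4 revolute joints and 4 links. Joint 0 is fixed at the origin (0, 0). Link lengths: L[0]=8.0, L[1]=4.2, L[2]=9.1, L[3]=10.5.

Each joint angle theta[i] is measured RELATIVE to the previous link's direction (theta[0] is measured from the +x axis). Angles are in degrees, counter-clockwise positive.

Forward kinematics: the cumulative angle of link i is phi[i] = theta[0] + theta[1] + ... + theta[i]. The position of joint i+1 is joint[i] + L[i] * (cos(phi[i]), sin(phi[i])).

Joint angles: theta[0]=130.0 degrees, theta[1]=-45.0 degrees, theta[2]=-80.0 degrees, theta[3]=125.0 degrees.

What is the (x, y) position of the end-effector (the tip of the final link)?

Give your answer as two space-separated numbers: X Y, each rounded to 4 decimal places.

Answer: -2.4601 19.1490

Derivation:
joint[0] = (0.0000, 0.0000)  (base)
link 0: phi[0] = 130 = 130 deg
  cos(130 deg) = -0.6428, sin(130 deg) = 0.7660
  joint[1] = (0.0000, 0.0000) + 8 * (-0.6428, 0.7660) = (0.0000 + -5.1423, 0.0000 + 6.1284) = (-5.1423, 6.1284)
link 1: phi[1] = 130 + -45 = 85 deg
  cos(85 deg) = 0.0872, sin(85 deg) = 0.9962
  joint[2] = (-5.1423, 6.1284) + 4.2 * (0.0872, 0.9962) = (-5.1423 + 0.3661, 6.1284 + 4.1840) = (-4.7762, 10.3124)
link 2: phi[2] = 130 + -45 + -80 = 5 deg
  cos(5 deg) = 0.9962, sin(5 deg) = 0.0872
  joint[3] = (-4.7762, 10.3124) + 9.1 * (0.9962, 0.0872) = (-4.7762 + 9.0654, 10.3124 + 0.7931) = (4.2891, 11.1055)
link 3: phi[3] = 130 + -45 + -80 + 125 = 130 deg
  cos(130 deg) = -0.6428, sin(130 deg) = 0.7660
  joint[4] = (4.2891, 11.1055) + 10.5 * (-0.6428, 0.7660) = (4.2891 + -6.7493, 11.1055 + 8.0435) = (-2.4601, 19.1490)
End effector: (-2.4601, 19.1490)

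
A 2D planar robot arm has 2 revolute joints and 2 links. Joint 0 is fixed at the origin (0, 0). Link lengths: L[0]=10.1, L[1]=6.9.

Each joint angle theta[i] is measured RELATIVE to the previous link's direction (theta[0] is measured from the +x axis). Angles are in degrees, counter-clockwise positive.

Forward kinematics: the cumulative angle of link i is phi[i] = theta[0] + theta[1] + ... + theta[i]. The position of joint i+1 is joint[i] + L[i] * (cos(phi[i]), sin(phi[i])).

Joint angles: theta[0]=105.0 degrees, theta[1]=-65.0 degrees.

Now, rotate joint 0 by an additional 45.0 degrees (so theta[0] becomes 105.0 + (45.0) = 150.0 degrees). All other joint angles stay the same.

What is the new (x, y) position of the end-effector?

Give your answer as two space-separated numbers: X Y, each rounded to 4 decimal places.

Answer: -8.1455 11.9237

Derivation:
joint[0] = (0.0000, 0.0000)  (base)
link 0: phi[0] = 150 = 150 deg
  cos(150 deg) = -0.8660, sin(150 deg) = 0.5000
  joint[1] = (0.0000, 0.0000) + 10.1 * (-0.8660, 0.5000) = (0.0000 + -8.7469, 0.0000 + 5.0500) = (-8.7469, 5.0500)
link 1: phi[1] = 150 + -65 = 85 deg
  cos(85 deg) = 0.0872, sin(85 deg) = 0.9962
  joint[2] = (-8.7469, 5.0500) + 6.9 * (0.0872, 0.9962) = (-8.7469 + 0.6014, 5.0500 + 6.8737) = (-8.1455, 11.9237)
End effector: (-8.1455, 11.9237)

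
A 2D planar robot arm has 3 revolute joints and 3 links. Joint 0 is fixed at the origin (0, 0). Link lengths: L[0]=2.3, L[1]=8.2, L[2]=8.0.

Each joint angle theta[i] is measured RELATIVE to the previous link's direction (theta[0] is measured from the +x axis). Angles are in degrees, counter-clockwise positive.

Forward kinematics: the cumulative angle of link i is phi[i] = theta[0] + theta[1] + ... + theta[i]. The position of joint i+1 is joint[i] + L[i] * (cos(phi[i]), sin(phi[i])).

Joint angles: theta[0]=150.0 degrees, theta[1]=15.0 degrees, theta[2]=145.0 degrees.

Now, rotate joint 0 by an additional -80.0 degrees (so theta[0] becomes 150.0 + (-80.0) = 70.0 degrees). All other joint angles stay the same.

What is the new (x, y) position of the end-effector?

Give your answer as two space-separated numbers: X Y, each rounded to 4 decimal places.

Answer: -3.6410 4.2017

Derivation:
joint[0] = (0.0000, 0.0000)  (base)
link 0: phi[0] = 70 = 70 deg
  cos(70 deg) = 0.3420, sin(70 deg) = 0.9397
  joint[1] = (0.0000, 0.0000) + 2.3 * (0.3420, 0.9397) = (0.0000 + 0.7866, 0.0000 + 2.1613) = (0.7866, 2.1613)
link 1: phi[1] = 70 + 15 = 85 deg
  cos(85 deg) = 0.0872, sin(85 deg) = 0.9962
  joint[2] = (0.7866, 2.1613) + 8.2 * (0.0872, 0.9962) = (0.7866 + 0.7147, 2.1613 + 8.1688) = (1.5013, 10.3301)
link 2: phi[2] = 70 + 15 + 145 = 230 deg
  cos(230 deg) = -0.6428, sin(230 deg) = -0.7660
  joint[3] = (1.5013, 10.3301) + 8 * (-0.6428, -0.7660) = (1.5013 + -5.1423, 10.3301 + -6.1284) = (-3.6410, 4.2017)
End effector: (-3.6410, 4.2017)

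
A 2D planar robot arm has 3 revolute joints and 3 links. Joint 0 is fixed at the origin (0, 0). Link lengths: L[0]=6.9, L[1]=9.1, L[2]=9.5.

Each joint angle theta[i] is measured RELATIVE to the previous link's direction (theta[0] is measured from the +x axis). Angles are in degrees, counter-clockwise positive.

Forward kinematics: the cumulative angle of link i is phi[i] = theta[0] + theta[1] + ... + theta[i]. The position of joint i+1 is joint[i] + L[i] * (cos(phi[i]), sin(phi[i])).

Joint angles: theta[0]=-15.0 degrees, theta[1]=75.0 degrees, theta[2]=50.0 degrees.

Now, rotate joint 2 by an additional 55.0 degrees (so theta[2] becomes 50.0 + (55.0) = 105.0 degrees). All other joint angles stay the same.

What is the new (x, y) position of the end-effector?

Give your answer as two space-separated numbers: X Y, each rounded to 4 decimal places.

Answer: 2.0386 8.5538

Derivation:
joint[0] = (0.0000, 0.0000)  (base)
link 0: phi[0] = -15 = -15 deg
  cos(-15 deg) = 0.9659, sin(-15 deg) = -0.2588
  joint[1] = (0.0000, 0.0000) + 6.9 * (0.9659, -0.2588) = (0.0000 + 6.6649, 0.0000 + -1.7859) = (6.6649, -1.7859)
link 1: phi[1] = -15 + 75 = 60 deg
  cos(60 deg) = 0.5000, sin(60 deg) = 0.8660
  joint[2] = (6.6649, -1.7859) + 9.1 * (0.5000, 0.8660) = (6.6649 + 4.5500, -1.7859 + 7.8808) = (11.2149, 6.0950)
link 2: phi[2] = -15 + 75 + 105 = 165 deg
  cos(165 deg) = -0.9659, sin(165 deg) = 0.2588
  joint[3] = (11.2149, 6.0950) + 9.5 * (-0.9659, 0.2588) = (11.2149 + -9.1763, 6.0950 + 2.4588) = (2.0386, 8.5538)
End effector: (2.0386, 8.5538)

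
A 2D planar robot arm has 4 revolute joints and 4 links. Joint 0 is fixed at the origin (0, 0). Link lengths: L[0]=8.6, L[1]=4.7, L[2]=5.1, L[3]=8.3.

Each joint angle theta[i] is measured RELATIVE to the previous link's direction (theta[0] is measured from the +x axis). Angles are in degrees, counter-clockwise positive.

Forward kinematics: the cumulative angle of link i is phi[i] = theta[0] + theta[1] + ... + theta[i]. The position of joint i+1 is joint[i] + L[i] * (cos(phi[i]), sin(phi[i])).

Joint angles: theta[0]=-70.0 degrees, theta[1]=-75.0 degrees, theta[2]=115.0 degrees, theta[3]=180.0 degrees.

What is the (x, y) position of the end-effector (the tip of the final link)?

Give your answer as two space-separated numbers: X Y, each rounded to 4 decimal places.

Answer: -3.6799 -9.1772

Derivation:
joint[0] = (0.0000, 0.0000)  (base)
link 0: phi[0] = -70 = -70 deg
  cos(-70 deg) = 0.3420, sin(-70 deg) = -0.9397
  joint[1] = (0.0000, 0.0000) + 8.6 * (0.3420, -0.9397) = (0.0000 + 2.9414, 0.0000 + -8.0814) = (2.9414, -8.0814)
link 1: phi[1] = -70 + -75 = -145 deg
  cos(-145 deg) = -0.8192, sin(-145 deg) = -0.5736
  joint[2] = (2.9414, -8.0814) + 4.7 * (-0.8192, -0.5736) = (2.9414 + -3.8500, -8.0814 + -2.6958) = (-0.9086, -10.7772)
link 2: phi[2] = -70 + -75 + 115 = -30 deg
  cos(-30 deg) = 0.8660, sin(-30 deg) = -0.5000
  joint[3] = (-0.9086, -10.7772) + 5.1 * (0.8660, -0.5000) = (-0.9086 + 4.4167, -10.7772 + -2.5500) = (3.5081, -13.3272)
link 3: phi[3] = -70 + -75 + 115 + 180 = 150 deg
  cos(150 deg) = -0.8660, sin(150 deg) = 0.5000
  joint[4] = (3.5081, -13.3272) + 8.3 * (-0.8660, 0.5000) = (3.5081 + -7.1880, -13.3272 + 4.1500) = (-3.6799, -9.1772)
End effector: (-3.6799, -9.1772)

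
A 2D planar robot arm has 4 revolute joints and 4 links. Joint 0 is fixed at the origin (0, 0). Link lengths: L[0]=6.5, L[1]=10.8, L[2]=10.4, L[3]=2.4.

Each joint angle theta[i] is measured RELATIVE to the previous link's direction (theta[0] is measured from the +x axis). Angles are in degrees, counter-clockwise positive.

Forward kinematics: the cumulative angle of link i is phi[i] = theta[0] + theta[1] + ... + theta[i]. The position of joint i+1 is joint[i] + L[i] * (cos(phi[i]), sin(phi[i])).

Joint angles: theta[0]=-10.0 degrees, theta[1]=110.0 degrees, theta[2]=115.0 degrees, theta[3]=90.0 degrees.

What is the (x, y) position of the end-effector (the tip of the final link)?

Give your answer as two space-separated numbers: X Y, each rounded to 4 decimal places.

Answer: -2.6167 1.5761

Derivation:
joint[0] = (0.0000, 0.0000)  (base)
link 0: phi[0] = -10 = -10 deg
  cos(-10 deg) = 0.9848, sin(-10 deg) = -0.1736
  joint[1] = (0.0000, 0.0000) + 6.5 * (0.9848, -0.1736) = (0.0000 + 6.4013, 0.0000 + -1.1287) = (6.4013, -1.1287)
link 1: phi[1] = -10 + 110 = 100 deg
  cos(100 deg) = -0.1736, sin(100 deg) = 0.9848
  joint[2] = (6.4013, -1.1287) + 10.8 * (-0.1736, 0.9848) = (6.4013 + -1.8754, -1.1287 + 10.6359) = (4.5259, 9.5072)
link 2: phi[2] = -10 + 110 + 115 = 215 deg
  cos(215 deg) = -0.8192, sin(215 deg) = -0.5736
  joint[3] = (4.5259, 9.5072) + 10.4 * (-0.8192, -0.5736) = (4.5259 + -8.5192, 9.5072 + -5.9652) = (-3.9933, 3.5420)
link 3: phi[3] = -10 + 110 + 115 + 90 = 305 deg
  cos(305 deg) = 0.5736, sin(305 deg) = -0.8192
  joint[4] = (-3.9933, 3.5420) + 2.4 * (0.5736, -0.8192) = (-3.9933 + 1.3766, 3.5420 + -1.9660) = (-2.6167, 1.5761)
End effector: (-2.6167, 1.5761)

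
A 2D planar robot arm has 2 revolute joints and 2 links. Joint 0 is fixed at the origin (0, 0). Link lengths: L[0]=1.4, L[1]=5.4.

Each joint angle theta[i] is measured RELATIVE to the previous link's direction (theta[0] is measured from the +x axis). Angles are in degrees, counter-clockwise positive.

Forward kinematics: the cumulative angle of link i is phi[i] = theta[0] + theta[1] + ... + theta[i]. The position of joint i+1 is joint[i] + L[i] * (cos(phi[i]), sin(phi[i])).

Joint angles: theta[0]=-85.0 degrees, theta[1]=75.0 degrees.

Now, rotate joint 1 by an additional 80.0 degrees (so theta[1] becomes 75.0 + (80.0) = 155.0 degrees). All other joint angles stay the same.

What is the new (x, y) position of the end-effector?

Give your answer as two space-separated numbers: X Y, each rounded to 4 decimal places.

joint[0] = (0.0000, 0.0000)  (base)
link 0: phi[0] = -85 = -85 deg
  cos(-85 deg) = 0.0872, sin(-85 deg) = -0.9962
  joint[1] = (0.0000, 0.0000) + 1.4 * (0.0872, -0.9962) = (0.0000 + 0.1220, 0.0000 + -1.3947) = (0.1220, -1.3947)
link 1: phi[1] = -85 + 155 = 70 deg
  cos(70 deg) = 0.3420, sin(70 deg) = 0.9397
  joint[2] = (0.1220, -1.3947) + 5.4 * (0.3420, 0.9397) = (0.1220 + 1.8469, -1.3947 + 5.0743) = (1.9689, 3.6797)
End effector: (1.9689, 3.6797)

Answer: 1.9689 3.6797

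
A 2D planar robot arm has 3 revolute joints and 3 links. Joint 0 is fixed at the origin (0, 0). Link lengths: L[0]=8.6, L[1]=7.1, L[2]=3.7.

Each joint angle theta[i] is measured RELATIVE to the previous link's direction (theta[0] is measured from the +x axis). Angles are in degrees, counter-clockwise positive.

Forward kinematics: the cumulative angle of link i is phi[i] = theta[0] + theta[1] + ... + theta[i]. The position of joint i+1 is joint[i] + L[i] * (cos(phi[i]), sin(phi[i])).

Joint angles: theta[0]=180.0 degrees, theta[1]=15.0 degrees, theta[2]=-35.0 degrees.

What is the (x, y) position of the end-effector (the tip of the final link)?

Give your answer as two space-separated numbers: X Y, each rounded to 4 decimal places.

joint[0] = (0.0000, 0.0000)  (base)
link 0: phi[0] = 180 = 180 deg
  cos(180 deg) = -1.0000, sin(180 deg) = 0.0000
  joint[1] = (0.0000, 0.0000) + 8.6 * (-1.0000, 0.0000) = (0.0000 + -8.6000, 0.0000 + 0.0000) = (-8.6000, 0.0000)
link 1: phi[1] = 180 + 15 = 195 deg
  cos(195 deg) = -0.9659, sin(195 deg) = -0.2588
  joint[2] = (-8.6000, 0.0000) + 7.1 * (-0.9659, -0.2588) = (-8.6000 + -6.8581, 0.0000 + -1.8376) = (-15.4581, -1.8376)
link 2: phi[2] = 180 + 15 + -35 = 160 deg
  cos(160 deg) = -0.9397, sin(160 deg) = 0.3420
  joint[3] = (-15.4581, -1.8376) + 3.7 * (-0.9397, 0.3420) = (-15.4581 + -3.4769, -1.8376 + 1.2655) = (-18.9349, -0.5721)
End effector: (-18.9349, -0.5721)

Answer: -18.9349 -0.5721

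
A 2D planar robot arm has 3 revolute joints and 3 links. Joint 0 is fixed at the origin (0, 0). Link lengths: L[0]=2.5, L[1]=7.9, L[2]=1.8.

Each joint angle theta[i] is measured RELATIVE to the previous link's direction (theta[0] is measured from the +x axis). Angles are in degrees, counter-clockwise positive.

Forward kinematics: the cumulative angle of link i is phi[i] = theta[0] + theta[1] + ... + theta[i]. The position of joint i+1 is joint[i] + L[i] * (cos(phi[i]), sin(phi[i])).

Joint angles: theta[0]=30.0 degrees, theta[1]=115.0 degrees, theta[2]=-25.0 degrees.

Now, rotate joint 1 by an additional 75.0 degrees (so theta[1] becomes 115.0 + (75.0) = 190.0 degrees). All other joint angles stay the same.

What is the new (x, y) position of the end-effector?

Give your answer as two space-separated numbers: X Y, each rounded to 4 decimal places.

joint[0] = (0.0000, 0.0000)  (base)
link 0: phi[0] = 30 = 30 deg
  cos(30 deg) = 0.8660, sin(30 deg) = 0.5000
  joint[1] = (0.0000, 0.0000) + 2.5 * (0.8660, 0.5000) = (0.0000 + 2.1651, 0.0000 + 1.2500) = (2.1651, 1.2500)
link 1: phi[1] = 30 + 190 = 220 deg
  cos(220 deg) = -0.7660, sin(220 deg) = -0.6428
  joint[2] = (2.1651, 1.2500) + 7.9 * (-0.7660, -0.6428) = (2.1651 + -6.0518, 1.2500 + -5.0780) = (-3.8867, -3.8280)
link 2: phi[2] = 30 + 190 + -25 = 195 deg
  cos(195 deg) = -0.9659, sin(195 deg) = -0.2588
  joint[3] = (-3.8867, -3.8280) + 1.8 * (-0.9659, -0.2588) = (-3.8867 + -1.7387, -3.8280 + -0.4659) = (-5.6254, -4.2939)
End effector: (-5.6254, -4.2939)

Answer: -5.6254 -4.2939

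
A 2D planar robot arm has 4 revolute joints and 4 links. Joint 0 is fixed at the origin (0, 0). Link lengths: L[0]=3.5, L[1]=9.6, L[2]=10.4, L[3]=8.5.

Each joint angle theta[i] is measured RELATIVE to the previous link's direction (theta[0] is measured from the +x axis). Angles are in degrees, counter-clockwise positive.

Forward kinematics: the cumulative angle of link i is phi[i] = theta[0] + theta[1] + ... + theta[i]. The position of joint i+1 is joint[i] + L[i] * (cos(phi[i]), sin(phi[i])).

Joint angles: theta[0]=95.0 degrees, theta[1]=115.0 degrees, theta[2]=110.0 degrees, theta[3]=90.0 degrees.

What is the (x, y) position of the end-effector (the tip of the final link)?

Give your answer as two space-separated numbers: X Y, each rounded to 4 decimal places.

Answer: 4.8117 -1.4869

Derivation:
joint[0] = (0.0000, 0.0000)  (base)
link 0: phi[0] = 95 = 95 deg
  cos(95 deg) = -0.0872, sin(95 deg) = 0.9962
  joint[1] = (0.0000, 0.0000) + 3.5 * (-0.0872, 0.9962) = (0.0000 + -0.3050, 0.0000 + 3.4867) = (-0.3050, 3.4867)
link 1: phi[1] = 95 + 115 = 210 deg
  cos(210 deg) = -0.8660, sin(210 deg) = -0.5000
  joint[2] = (-0.3050, 3.4867) + 9.6 * (-0.8660, -0.5000) = (-0.3050 + -8.3138, 3.4867 + -4.8000) = (-8.6189, -1.3133)
link 2: phi[2] = 95 + 115 + 110 = 320 deg
  cos(320 deg) = 0.7660, sin(320 deg) = -0.6428
  joint[3] = (-8.6189, -1.3133) + 10.4 * (0.7660, -0.6428) = (-8.6189 + 7.9669, -1.3133 + -6.6850) = (-0.6520, -7.9983)
link 3: phi[3] = 95 + 115 + 110 + 90 = 410 deg
  cos(410 deg) = 0.6428, sin(410 deg) = 0.7660
  joint[4] = (-0.6520, -7.9983) + 8.5 * (0.6428, 0.7660) = (-0.6520 + 5.4637, -7.9983 + 6.5114) = (4.8117, -1.4869)
End effector: (4.8117, -1.4869)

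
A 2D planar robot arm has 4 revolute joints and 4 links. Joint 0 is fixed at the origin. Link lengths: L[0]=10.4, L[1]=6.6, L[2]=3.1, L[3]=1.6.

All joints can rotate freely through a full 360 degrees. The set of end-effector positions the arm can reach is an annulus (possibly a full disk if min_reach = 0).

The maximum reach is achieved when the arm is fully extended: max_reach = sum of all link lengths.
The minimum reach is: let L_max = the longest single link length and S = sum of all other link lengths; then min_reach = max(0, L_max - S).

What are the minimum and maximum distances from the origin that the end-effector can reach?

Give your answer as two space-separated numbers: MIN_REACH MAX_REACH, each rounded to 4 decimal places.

Link lengths: [10.4, 6.6, 3.1, 1.6]
max_reach = 10.4 + 6.6 + 3.1 + 1.6 = 21.7
L_max = max([10.4, 6.6, 3.1, 1.6]) = 10.4
S (sum of others) = 21.7 - 10.4 = 11.3
min_reach = max(0, 10.4 - 11.3) = max(0, -0.9) = 0

Answer: 0.0000 21.7000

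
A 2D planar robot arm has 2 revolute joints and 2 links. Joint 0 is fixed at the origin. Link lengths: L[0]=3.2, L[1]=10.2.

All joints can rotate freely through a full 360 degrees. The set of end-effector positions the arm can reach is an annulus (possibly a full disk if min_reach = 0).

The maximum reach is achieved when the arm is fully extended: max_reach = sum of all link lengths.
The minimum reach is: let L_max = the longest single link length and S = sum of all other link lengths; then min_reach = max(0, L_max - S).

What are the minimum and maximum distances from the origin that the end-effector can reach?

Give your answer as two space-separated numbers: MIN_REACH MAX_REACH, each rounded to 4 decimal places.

Answer: 7.0000 13.4000

Derivation:
Link lengths: [3.2, 10.2]
max_reach = 3.2 + 10.2 = 13.4
L_max = max([3.2, 10.2]) = 10.2
S (sum of others) = 13.4 - 10.2 = 3.2
min_reach = max(0, 10.2 - 3.2) = max(0, 7) = 7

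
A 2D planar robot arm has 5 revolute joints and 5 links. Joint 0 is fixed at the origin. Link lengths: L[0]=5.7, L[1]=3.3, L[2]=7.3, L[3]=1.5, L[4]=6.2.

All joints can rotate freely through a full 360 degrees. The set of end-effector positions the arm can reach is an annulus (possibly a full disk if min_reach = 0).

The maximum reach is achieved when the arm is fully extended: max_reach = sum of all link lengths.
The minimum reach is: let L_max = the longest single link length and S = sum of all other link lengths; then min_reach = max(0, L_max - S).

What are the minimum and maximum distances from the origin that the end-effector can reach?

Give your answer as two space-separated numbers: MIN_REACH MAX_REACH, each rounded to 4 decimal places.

Link lengths: [5.7, 3.3, 7.3, 1.5, 6.2]
max_reach = 5.7 + 3.3 + 7.3 + 1.5 + 6.2 = 24
L_max = max([5.7, 3.3, 7.3, 1.5, 6.2]) = 7.3
S (sum of others) = 24 - 7.3 = 16.7
min_reach = max(0, 7.3 - 16.7) = max(0, -9.4) = 0

Answer: 0.0000 24.0000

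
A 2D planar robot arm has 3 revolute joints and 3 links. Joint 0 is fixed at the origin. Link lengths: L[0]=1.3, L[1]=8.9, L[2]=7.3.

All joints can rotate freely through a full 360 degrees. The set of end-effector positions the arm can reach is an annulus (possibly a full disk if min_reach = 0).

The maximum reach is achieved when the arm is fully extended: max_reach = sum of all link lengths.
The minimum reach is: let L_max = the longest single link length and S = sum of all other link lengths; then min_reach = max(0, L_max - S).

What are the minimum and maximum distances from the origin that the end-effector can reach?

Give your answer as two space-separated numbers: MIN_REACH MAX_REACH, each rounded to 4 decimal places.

Link lengths: [1.3, 8.9, 7.3]
max_reach = 1.3 + 8.9 + 7.3 = 17.5
L_max = max([1.3, 8.9, 7.3]) = 8.9
S (sum of others) = 17.5 - 8.9 = 8.6
min_reach = max(0, 8.9 - 8.6) = max(0, 0.3) = 0.3

Answer: 0.3000 17.5000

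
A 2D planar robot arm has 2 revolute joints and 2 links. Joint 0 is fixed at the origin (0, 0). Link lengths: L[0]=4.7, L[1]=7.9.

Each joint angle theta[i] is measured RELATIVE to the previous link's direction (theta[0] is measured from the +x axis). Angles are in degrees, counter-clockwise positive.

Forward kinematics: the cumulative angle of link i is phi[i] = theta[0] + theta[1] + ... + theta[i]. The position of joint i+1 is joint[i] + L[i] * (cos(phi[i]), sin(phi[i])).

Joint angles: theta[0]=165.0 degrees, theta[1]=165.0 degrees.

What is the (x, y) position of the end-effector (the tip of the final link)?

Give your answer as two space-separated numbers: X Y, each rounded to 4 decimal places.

joint[0] = (0.0000, 0.0000)  (base)
link 0: phi[0] = 165 = 165 deg
  cos(165 deg) = -0.9659, sin(165 deg) = 0.2588
  joint[1] = (0.0000, 0.0000) + 4.7 * (-0.9659, 0.2588) = (0.0000 + -4.5399, 0.0000 + 1.2164) = (-4.5399, 1.2164)
link 1: phi[1] = 165 + 165 = 330 deg
  cos(330 deg) = 0.8660, sin(330 deg) = -0.5000
  joint[2] = (-4.5399, 1.2164) + 7.9 * (0.8660, -0.5000) = (-4.5399 + 6.8416, 1.2164 + -3.9500) = (2.3017, -2.7336)
End effector: (2.3017, -2.7336)

Answer: 2.3017 -2.7336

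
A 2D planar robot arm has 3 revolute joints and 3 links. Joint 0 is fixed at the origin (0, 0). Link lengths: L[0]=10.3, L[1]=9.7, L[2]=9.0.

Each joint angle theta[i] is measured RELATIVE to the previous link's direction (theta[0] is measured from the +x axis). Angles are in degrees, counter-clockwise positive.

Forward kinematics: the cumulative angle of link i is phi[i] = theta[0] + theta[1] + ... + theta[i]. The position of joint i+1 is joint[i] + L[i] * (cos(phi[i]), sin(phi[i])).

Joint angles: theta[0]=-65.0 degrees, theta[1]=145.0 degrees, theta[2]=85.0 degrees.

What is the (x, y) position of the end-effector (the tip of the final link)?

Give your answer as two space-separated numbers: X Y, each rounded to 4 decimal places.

joint[0] = (0.0000, 0.0000)  (base)
link 0: phi[0] = -65 = -65 deg
  cos(-65 deg) = 0.4226, sin(-65 deg) = -0.9063
  joint[1] = (0.0000, 0.0000) + 10.3 * (0.4226, -0.9063) = (0.0000 + 4.3530, 0.0000 + -9.3350) = (4.3530, -9.3350)
link 1: phi[1] = -65 + 145 = 80 deg
  cos(80 deg) = 0.1736, sin(80 deg) = 0.9848
  joint[2] = (4.3530, -9.3350) + 9.7 * (0.1736, 0.9848) = (4.3530 + 1.6844, -9.3350 + 9.5526) = (6.0374, 0.2177)
link 2: phi[2] = -65 + 145 + 85 = 165 deg
  cos(165 deg) = -0.9659, sin(165 deg) = 0.2588
  joint[3] = (6.0374, 0.2177) + 9 * (-0.9659, 0.2588) = (6.0374 + -8.6933, 0.2177 + 2.3294) = (-2.6560, 2.5470)
End effector: (-2.6560, 2.5470)

Answer: -2.6560 2.5470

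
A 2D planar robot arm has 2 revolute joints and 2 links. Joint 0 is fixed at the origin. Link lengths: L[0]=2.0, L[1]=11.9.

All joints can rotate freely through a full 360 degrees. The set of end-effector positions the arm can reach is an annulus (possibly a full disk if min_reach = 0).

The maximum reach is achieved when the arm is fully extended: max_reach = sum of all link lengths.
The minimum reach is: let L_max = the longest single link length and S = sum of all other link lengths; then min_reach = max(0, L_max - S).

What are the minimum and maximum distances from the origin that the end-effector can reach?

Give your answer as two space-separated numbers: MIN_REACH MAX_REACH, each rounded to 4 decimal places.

Answer: 9.9000 13.9000

Derivation:
Link lengths: [2.0, 11.9]
max_reach = 2 + 11.9 = 13.9
L_max = max([2.0, 11.9]) = 11.9
S (sum of others) = 13.9 - 11.9 = 2
min_reach = max(0, 11.9 - 2) = max(0, 9.9) = 9.9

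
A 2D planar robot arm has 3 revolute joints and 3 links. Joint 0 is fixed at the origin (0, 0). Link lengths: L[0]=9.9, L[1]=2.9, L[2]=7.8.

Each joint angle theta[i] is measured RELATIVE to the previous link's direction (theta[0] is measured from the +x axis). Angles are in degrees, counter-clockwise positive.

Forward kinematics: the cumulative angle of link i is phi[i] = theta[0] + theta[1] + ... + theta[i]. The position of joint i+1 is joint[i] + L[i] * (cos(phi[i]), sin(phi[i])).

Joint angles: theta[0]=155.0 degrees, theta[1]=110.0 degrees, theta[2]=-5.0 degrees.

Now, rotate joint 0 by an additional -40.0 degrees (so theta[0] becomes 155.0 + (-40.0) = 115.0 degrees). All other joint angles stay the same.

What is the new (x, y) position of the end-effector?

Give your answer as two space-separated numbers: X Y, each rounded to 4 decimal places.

Answer: -12.2097 1.9081

Derivation:
joint[0] = (0.0000, 0.0000)  (base)
link 0: phi[0] = 115 = 115 deg
  cos(115 deg) = -0.4226, sin(115 deg) = 0.9063
  joint[1] = (0.0000, 0.0000) + 9.9 * (-0.4226, 0.9063) = (0.0000 + -4.1839, 0.0000 + 8.9724) = (-4.1839, 8.9724)
link 1: phi[1] = 115 + 110 = 225 deg
  cos(225 deg) = -0.7071, sin(225 deg) = -0.7071
  joint[2] = (-4.1839, 8.9724) + 2.9 * (-0.7071, -0.7071) = (-4.1839 + -2.0506, 8.9724 + -2.0506) = (-6.2345, 6.9218)
link 2: phi[2] = 115 + 110 + -5 = 220 deg
  cos(220 deg) = -0.7660, sin(220 deg) = -0.6428
  joint[3] = (-6.2345, 6.9218) + 7.8 * (-0.7660, -0.6428) = (-6.2345 + -5.9751, 6.9218 + -5.0137) = (-12.2097, 1.9081)
End effector: (-12.2097, 1.9081)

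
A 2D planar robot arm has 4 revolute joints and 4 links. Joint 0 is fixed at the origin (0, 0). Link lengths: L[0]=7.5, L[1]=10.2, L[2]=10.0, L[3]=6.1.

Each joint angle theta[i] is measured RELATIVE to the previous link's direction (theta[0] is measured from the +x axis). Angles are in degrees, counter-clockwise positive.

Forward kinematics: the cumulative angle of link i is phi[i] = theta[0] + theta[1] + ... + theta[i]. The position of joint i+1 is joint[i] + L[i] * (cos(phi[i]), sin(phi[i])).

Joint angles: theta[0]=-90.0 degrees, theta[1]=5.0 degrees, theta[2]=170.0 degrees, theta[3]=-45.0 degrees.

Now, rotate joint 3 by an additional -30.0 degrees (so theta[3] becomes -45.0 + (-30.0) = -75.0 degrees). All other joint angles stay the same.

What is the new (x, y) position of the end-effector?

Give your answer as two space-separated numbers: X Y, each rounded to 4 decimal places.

joint[0] = (0.0000, 0.0000)  (base)
link 0: phi[0] = -90 = -90 deg
  cos(-90 deg) = 0.0000, sin(-90 deg) = -1.0000
  joint[1] = (0.0000, 0.0000) + 7.5 * (0.0000, -1.0000) = (0.0000 + 0.0000, 0.0000 + -7.5000) = (0.0000, -7.5000)
link 1: phi[1] = -90 + 5 = -85 deg
  cos(-85 deg) = 0.0872, sin(-85 deg) = -0.9962
  joint[2] = (0.0000, -7.5000) + 10.2 * (0.0872, -0.9962) = (0.0000 + 0.8890, -7.5000 + -10.1612) = (0.8890, -17.6612)
link 2: phi[2] = -90 + 5 + 170 = 85 deg
  cos(85 deg) = 0.0872, sin(85 deg) = 0.9962
  joint[3] = (0.8890, -17.6612) + 10 * (0.0872, 0.9962) = (0.8890 + 0.8716, -17.6612 + 9.9619) = (1.7605, -7.6992)
link 3: phi[3] = -90 + 5 + 170 + -75 = 10 deg
  cos(10 deg) = 0.9848, sin(10 deg) = 0.1736
  joint[4] = (1.7605, -7.6992) + 6.1 * (0.9848, 0.1736) = (1.7605 + 6.0073, -7.6992 + 1.0593) = (7.7679, -6.6400)
End effector: (7.7679, -6.6400)

Answer: 7.7679 -6.6400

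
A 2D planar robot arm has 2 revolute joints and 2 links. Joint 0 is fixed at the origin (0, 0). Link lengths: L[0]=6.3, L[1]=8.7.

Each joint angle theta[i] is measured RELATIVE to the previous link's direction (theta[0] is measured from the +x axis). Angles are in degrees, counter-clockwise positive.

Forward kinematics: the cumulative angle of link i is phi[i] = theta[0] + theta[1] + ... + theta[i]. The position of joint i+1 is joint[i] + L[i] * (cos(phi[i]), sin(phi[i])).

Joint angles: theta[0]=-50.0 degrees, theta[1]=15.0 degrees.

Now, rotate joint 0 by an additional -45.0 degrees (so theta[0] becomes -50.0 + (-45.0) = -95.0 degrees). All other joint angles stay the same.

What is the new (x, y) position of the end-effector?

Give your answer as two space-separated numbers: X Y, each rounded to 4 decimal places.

Answer: 0.9617 -14.8439

Derivation:
joint[0] = (0.0000, 0.0000)  (base)
link 0: phi[0] = -95 = -95 deg
  cos(-95 deg) = -0.0872, sin(-95 deg) = -0.9962
  joint[1] = (0.0000, 0.0000) + 6.3 * (-0.0872, -0.9962) = (0.0000 + -0.5491, 0.0000 + -6.2760) = (-0.5491, -6.2760)
link 1: phi[1] = -95 + 15 = -80 deg
  cos(-80 deg) = 0.1736, sin(-80 deg) = -0.9848
  joint[2] = (-0.5491, -6.2760) + 8.7 * (0.1736, -0.9848) = (-0.5491 + 1.5107, -6.2760 + -8.5678) = (0.9617, -14.8439)
End effector: (0.9617, -14.8439)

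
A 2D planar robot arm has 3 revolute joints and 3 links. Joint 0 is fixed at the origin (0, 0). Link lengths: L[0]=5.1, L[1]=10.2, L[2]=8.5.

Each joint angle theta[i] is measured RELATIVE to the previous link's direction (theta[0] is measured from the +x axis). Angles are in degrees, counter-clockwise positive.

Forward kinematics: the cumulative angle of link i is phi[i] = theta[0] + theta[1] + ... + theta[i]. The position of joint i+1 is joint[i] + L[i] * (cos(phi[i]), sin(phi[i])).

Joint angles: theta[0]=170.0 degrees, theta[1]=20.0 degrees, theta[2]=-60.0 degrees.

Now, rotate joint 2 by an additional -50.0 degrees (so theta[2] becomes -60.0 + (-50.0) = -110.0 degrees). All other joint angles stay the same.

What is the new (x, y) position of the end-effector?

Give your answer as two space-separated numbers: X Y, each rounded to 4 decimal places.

Answer: -13.5915 7.4853

Derivation:
joint[0] = (0.0000, 0.0000)  (base)
link 0: phi[0] = 170 = 170 deg
  cos(170 deg) = -0.9848, sin(170 deg) = 0.1736
  joint[1] = (0.0000, 0.0000) + 5.1 * (-0.9848, 0.1736) = (0.0000 + -5.0225, 0.0000 + 0.8856) = (-5.0225, 0.8856)
link 1: phi[1] = 170 + 20 = 190 deg
  cos(190 deg) = -0.9848, sin(190 deg) = -0.1736
  joint[2] = (-5.0225, 0.8856) + 10.2 * (-0.9848, -0.1736) = (-5.0225 + -10.0450, 0.8856 + -1.7712) = (-15.0676, -0.8856)
link 2: phi[2] = 170 + 20 + -110 = 80 deg
  cos(80 deg) = 0.1736, sin(80 deg) = 0.9848
  joint[3] = (-15.0676, -0.8856) + 8.5 * (0.1736, 0.9848) = (-15.0676 + 1.4760, -0.8856 + 8.3709) = (-13.5915, 7.4853)
End effector: (-13.5915, 7.4853)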